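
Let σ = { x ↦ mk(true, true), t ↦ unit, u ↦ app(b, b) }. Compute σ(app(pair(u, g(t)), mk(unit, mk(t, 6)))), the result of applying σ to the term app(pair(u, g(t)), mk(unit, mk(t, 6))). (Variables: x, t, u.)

Replace each occurrence of t with unit.
Replace each occurrence of u with app(b, b).
Result: app(pair(app(b, b), g(unit)), mk(unit, mk(unit, 6))).

app(pair(app(b, b), g(unit)), mk(unit, mk(unit, 6)))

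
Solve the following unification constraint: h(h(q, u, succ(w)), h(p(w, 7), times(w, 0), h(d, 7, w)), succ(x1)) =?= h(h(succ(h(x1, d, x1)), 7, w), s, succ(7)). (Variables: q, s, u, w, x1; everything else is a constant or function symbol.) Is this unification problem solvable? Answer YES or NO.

Decompose h/3: h(q, u, succ(w)) =?= h(succ(h(x1, d, x1)), 7, w),  h(p(w, 7), times(w, 0), h(d, 7, w)) =?= s,  succ(x1) =?= succ(7).
Decompose h/3: q =?= succ(h(x1, d, x1)),  u =?= 7,  succ(w) =?= w.
Bind q := succ(h(x1, d, x1)); no other remaining equation mentions q.
Bind u := 7; no other remaining equation mentions u.
Occurs check fails: w occurs in succ(w); the equation w =?= succ(w) has no finite solution.

NO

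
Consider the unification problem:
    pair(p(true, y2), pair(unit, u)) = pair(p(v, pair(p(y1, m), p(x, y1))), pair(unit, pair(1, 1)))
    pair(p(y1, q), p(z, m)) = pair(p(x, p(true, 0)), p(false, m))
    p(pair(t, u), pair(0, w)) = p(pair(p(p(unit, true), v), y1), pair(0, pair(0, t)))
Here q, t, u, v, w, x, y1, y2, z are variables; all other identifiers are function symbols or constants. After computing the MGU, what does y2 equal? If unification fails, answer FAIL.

Decompose pair/2: p(true, y2) = p(v, pair(p(y1, m), p(x, y1))),  pair(unit, u) = pair(unit, pair(1, 1)).
Decompose p/2: true = v,  y2 = pair(p(y1, m), p(x, y1)).
Bind v := true; substituting into the one remaining equation that mentions v gives: p(pair(t, u), pair(0, w)) = p(pair(p(p(unit, true), true), y1), pair(0, pair(0, t))).
Bind y2 := pair(p(y1, m), p(x, y1)); no other remaining equation mentions y2.
Decompose pair/2: unit = unit,  u = pair(1, 1).
Delete trivial equation unit = unit.
Bind u := pair(1, 1); substituting into the one remaining equation that mentions u gives: p(pair(t, pair(1, 1)), pair(0, w)) = p(pair(p(p(unit, true), true), y1), pair(0, pair(0, t))).
Decompose pair/2: p(y1, q) = p(x, p(true, 0)),  p(z, m) = p(false, m).
Decompose p/2: y1 = x,  q = p(true, 0).
Bind y1 := x; substituting into the one remaining equation that mentions y1 gives: p(pair(t, pair(1, 1)), pair(0, w)) = p(pair(p(p(unit, true), true), x), pair(0, pair(0, t))). Substituting into the earlier binding gives y2 := pair(p(x, m), p(x, x)).
Bind q := p(true, 0); no other remaining equation mentions q.
Decompose p/2: z = false,  m = m.
Bind z := false; no other remaining equation mentions z.
Delete trivial equation m = m.
Decompose p/2: pair(t, pair(1, 1)) = pair(p(p(unit, true), true), x),  pair(0, w) = pair(0, pair(0, t)).
Decompose pair/2: t = p(p(unit, true), true),  pair(1, 1) = x.
Bind t := p(p(unit, true), true); substituting into the one remaining equation that mentions t gives: pair(0, w) = pair(0, pair(0, p(p(unit, true), true))).
Bind x := pair(1, 1); no other remaining equation mentions x. Substituting into the earlier bindings gives y2 := pair(p(pair(1, 1), m), p(pair(1, 1), pair(1, 1))), y1 := pair(1, 1).
Decompose pair/2: 0 = 0,  w = pair(0, p(p(unit, true), true)).
Delete trivial equation 0 = 0.
Bind w := pair(0, p(p(unit, true), true)).
MGU = { v -> true, y2 -> pair(p(pair(1, 1), m), p(pair(1, 1), pair(1, 1))), u -> pair(1, 1), y1 -> pair(1, 1), q -> p(true, 0), z -> false, t -> p(p(unit, true), true), x -> pair(1, 1), w -> pair(0, p(p(unit, true), true)) }, so y2 -> pair(p(pair(1, 1), m), p(pair(1, 1), pair(1, 1))).

pair(p(pair(1, 1), m), p(pair(1, 1), pair(1, 1)))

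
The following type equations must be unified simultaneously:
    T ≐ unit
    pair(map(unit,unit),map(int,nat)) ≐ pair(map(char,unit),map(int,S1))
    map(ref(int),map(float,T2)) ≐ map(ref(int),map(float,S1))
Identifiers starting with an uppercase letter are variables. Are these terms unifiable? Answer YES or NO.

Bind T := unit; no other remaining equation mentions T.
Decompose pair/2: map(unit,unit) ≐ map(char,unit),  map(int,nat) ≐ map(int,S1).
Decompose map/2: unit ≐ char,  unit ≐ unit.
Clash: constants unit and char differ; no unifier exists.

NO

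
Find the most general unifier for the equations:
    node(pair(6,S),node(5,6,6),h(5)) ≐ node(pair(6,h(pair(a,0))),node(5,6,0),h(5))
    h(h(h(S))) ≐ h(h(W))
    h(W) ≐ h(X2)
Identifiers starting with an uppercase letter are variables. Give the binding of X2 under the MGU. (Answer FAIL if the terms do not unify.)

Decompose node/3: pair(6,S) ≐ pair(6,h(pair(a,0))),  node(5,6,6) ≐ node(5,6,0),  h(5) ≐ h(5).
Decompose pair/2: 6 ≐ 6,  S ≐ h(pair(a,0)).
Delete trivial equation 6 ≐ 6.
Bind S := h(pair(a,0)); substituting into the one remaining equation that mentions S gives: h(h(h(h(pair(a,0))))) ≐ h(h(W)).
Decompose node/3: 5 ≐ 5,  6 ≐ 6,  6 ≐ 0.
Delete trivial equation 5 ≐ 5.
Delete trivial equation 6 ≐ 6.
Clash: constants 6 and 0 differ; no unifier exists.

FAIL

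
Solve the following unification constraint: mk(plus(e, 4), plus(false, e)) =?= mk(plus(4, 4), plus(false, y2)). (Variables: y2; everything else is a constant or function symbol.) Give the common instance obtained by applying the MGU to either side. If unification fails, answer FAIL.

FAIL

Decompose mk/2: plus(e, 4) =?= plus(4, 4),  plus(false, e) =?= plus(false, y2).
Decompose plus/2: e =?= 4,  4 =?= 4.
Clash: constants e and 4 differ; no unifier exists.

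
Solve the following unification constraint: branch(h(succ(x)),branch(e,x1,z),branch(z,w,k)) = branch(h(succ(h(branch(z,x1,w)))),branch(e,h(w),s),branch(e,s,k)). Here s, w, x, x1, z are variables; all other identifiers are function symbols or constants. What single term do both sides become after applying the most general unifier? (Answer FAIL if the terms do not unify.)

Decompose branch/3: h(succ(x)) = h(succ(h(branch(z,x1,w)))),  branch(e,x1,z) = branch(e,h(w),s),  branch(z,w,k) = branch(e,s,k).
Decompose h/1: succ(x) = succ(h(branch(z,x1,w))).
Decompose succ/1: x = h(branch(z,x1,w)).
Bind x := h(branch(z,x1,w)); no other remaining equation mentions x.
Decompose branch/3: e = e,  x1 = h(w),  z = s.
Delete trivial equation e = e.
Bind x1 := h(w); no other remaining equation mentions x1. Substituting into the earlier binding gives x := h(branch(z,h(w),w)).
Bind z := s; substituting into the remaining equation gives: branch(s,w,k) = branch(e,s,k). Substituting into the earlier binding gives x := h(branch(s,h(w),w)).
Decompose branch/3: s = e,  w = s,  k = k.
Bind s := e; substituting into the one remaining equation that mentions s gives: w = e. Substituting into the earlier bindings gives x := h(branch(e,h(w),w)), z := e.
Bind w := e; no other remaining equation mentions w. Substituting into the earlier bindings gives x := h(branch(e,h(e),e)), x1 := h(e).
Delete trivial equation k = k.
Applying the MGU to either side gives branch(h(succ(h(branch(e,h(e),e)))),branch(e,h(e),e),branch(e,e,k)).

branch(h(succ(h(branch(e,h(e),e)))),branch(e,h(e),e),branch(e,e,k))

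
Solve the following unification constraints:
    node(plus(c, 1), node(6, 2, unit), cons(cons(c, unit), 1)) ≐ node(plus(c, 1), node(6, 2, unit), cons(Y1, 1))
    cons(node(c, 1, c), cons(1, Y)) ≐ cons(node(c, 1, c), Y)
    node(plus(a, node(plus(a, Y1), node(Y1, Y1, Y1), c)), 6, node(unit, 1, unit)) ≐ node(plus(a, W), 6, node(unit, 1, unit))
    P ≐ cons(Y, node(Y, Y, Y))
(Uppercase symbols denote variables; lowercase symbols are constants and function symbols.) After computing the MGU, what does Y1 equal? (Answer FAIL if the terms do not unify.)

Decompose node/3: plus(c, 1) ≐ plus(c, 1),  node(6, 2, unit) ≐ node(6, 2, unit),  cons(cons(c, unit), 1) ≐ cons(Y1, 1).
Delete trivial equation plus(c, 1) ≐ plus(c, 1).
Delete trivial equation node(6, 2, unit) ≐ node(6, 2, unit).
Decompose cons/2: cons(c, unit) ≐ Y1,  1 ≐ 1.
Bind Y1 := cons(c, unit); substituting into the one remaining equation that mentions Y1 gives: node(plus(a, node(plus(a, cons(c, unit)), node(cons(c, unit), cons(c, unit), cons(c, unit)), c)), 6, node(unit, 1, unit)) ≐ node(plus(a, W), 6, node(unit, 1, unit)).
Delete trivial equation 1 ≐ 1.
Decompose cons/2: node(c, 1, c) ≐ node(c, 1, c),  cons(1, Y) ≐ Y.
Delete trivial equation node(c, 1, c) ≐ node(c, 1, c).
Occurs check fails: Y occurs in cons(1, Y); the equation Y ≐ cons(1, Y) has no finite solution.

FAIL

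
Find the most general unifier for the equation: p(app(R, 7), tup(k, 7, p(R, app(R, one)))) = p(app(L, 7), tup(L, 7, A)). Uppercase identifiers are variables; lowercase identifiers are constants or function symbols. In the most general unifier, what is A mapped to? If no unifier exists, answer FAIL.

Decompose p/2: app(R, 7) = app(L, 7),  tup(k, 7, p(R, app(R, one))) = tup(L, 7, A).
Decompose app/2: R = L,  7 = 7.
Bind R := L; substituting into the one remaining equation that mentions R gives: tup(k, 7, p(L, app(L, one))) = tup(L, 7, A).
Delete trivial equation 7 = 7.
Decompose tup/3: k = L,  7 = 7,  p(L, app(L, one)) = A.
Bind L := k; substituting into the one remaining equation that mentions L gives: p(k, app(k, one)) = A. Substituting into the earlier binding gives R := k.
Delete trivial equation 7 = 7.
Bind A := p(k, app(k, one)).
MGU = { R ↦ k, L ↦ k, A ↦ p(k, app(k, one)) }, so A ↦ p(k, app(k, one)).

p(k, app(k, one))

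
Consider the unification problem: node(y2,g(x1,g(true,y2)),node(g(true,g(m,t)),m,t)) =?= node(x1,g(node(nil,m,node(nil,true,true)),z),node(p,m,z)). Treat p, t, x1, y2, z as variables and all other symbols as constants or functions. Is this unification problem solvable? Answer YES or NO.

Decompose node/3: y2 =?= x1,  g(x1,g(true,y2)) =?= g(node(nil,m,node(nil,true,true)),z),  node(g(true,g(m,t)),m,t) =?= node(p,m,z).
Bind y2 := x1; substituting into the one remaining equation that mentions y2 gives: g(x1,g(true,x1)) =?= g(node(nil,m,node(nil,true,true)),z).
Decompose g/2: x1 =?= node(nil,m,node(nil,true,true)),  g(true,x1) =?= z.
Bind x1 := node(nil,m,node(nil,true,true)); substituting into the one remaining equation that mentions x1 gives: g(true,node(nil,m,node(nil,true,true))) =?= z. Substituting into the earlier binding gives y2 := node(nil,m,node(nil,true,true)).
Bind z := g(true,node(nil,m,node(nil,true,true))); substituting into the remaining equation gives: node(g(true,g(m,t)),m,t) =?= node(p,m,g(true,node(nil,m,node(nil,true,true)))).
Decompose node/3: g(true,g(m,t)) =?= p,  m =?= m,  t =?= g(true,node(nil,m,node(nil,true,true))).
Bind p := g(true,g(m,t)); no other remaining equation mentions p.
Delete trivial equation m =?= m.
Bind t := g(true,node(nil,m,node(nil,true,true))). Substituting into the earlier binding gives p := g(true,g(m,g(true,node(nil,m,node(nil,true,true))))).
No equations remain and no clash or occurs-check failure arose, so a unifier exists.

YES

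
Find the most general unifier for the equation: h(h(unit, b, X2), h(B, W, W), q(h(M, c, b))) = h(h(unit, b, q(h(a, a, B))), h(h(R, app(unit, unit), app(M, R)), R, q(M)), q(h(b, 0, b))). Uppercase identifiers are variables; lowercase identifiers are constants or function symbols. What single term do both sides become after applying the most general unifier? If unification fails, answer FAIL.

Decompose h/3: h(unit, b, X2) = h(unit, b, q(h(a, a, B))),  h(B, W, W) = h(h(R, app(unit, unit), app(M, R)), R, q(M)),  q(h(M, c, b)) = q(h(b, 0, b)).
Decompose h/3: unit = unit,  b = b,  X2 = q(h(a, a, B)).
Delete trivial equation unit = unit.
Delete trivial equation b = b.
Bind X2 := q(h(a, a, B)); no other remaining equation mentions X2.
Decompose h/3: B = h(R, app(unit, unit), app(M, R)),  W = R,  W = q(M).
Bind B := h(R, app(unit, unit), app(M, R)); no other remaining equation mentions B. Substituting into the earlier binding gives X2 := q(h(a, a, h(R, app(unit, unit), app(M, R)))).
Bind W := R; substituting into the one remaining equation that mentions W gives: R = q(M).
Bind R := q(M); no other remaining equation mentions R. Substituting into the earlier bindings gives X2 := q(h(a, a, h(q(M), app(unit, unit), app(M, q(M))))), B := h(q(M), app(unit, unit), app(M, q(M))), W := q(M).
Decompose q/1: h(M, c, b) = h(b, 0, b).
Decompose h/3: M = b,  c = 0,  b = b.
Bind M := b; no other remaining equation mentions M. Substituting into the earlier bindings gives X2 := q(h(a, a, h(q(b), app(unit, unit), app(b, q(b))))), B := h(q(b), app(unit, unit), app(b, q(b))), W := q(b), R := q(b).
Clash: constants c and 0 differ; no unifier exists.

FAIL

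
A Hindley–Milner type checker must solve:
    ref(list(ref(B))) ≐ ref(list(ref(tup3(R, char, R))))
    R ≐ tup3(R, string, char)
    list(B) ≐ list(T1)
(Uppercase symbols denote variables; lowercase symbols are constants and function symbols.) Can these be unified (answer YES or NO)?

Decompose ref/1: list(ref(B)) ≐ list(ref(tup3(R, char, R))).
Decompose list/1: ref(B) ≐ ref(tup3(R, char, R)).
Decompose ref/1: B ≐ tup3(R, char, R).
Bind B := tup3(R, char, R); substituting into the one remaining equation that mentions B gives: list(tup3(R, char, R)) ≐ list(T1).
Occurs check fails: R occurs in tup3(R, string, char); the equation R ≐ tup3(R, string, char) has no finite solution.

NO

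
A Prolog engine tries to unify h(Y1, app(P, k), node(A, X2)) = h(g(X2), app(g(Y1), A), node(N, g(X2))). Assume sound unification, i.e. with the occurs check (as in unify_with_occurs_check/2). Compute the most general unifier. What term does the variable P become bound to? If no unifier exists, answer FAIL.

Decompose h/3: Y1 = g(X2),  app(P, k) = app(g(Y1), A),  node(A, X2) = node(N, g(X2)).
Bind Y1 := g(X2); substituting into the one remaining equation that mentions Y1 gives: app(P, k) = app(g(g(X2)), A).
Decompose app/2: P = g(g(X2)),  k = A.
Bind P := g(g(X2)); no other remaining equation mentions P.
Bind A := k; substituting into the remaining equation gives: node(k, X2) = node(N, g(X2)).
Decompose node/2: k = N,  X2 = g(X2).
Bind N := k; no other remaining equation mentions N.
Occurs check fails: X2 occurs in g(X2); the equation X2 = g(X2) has no finite solution.

FAIL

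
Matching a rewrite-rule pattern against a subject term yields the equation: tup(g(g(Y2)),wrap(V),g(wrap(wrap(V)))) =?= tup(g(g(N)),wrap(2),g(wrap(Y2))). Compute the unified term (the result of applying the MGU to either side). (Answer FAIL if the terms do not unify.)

Decompose tup/3: g(g(Y2)) =?= g(g(N)),  wrap(V) =?= wrap(2),  g(wrap(wrap(V))) =?= g(wrap(Y2)).
Decompose g/1: g(Y2) =?= g(N).
Decompose g/1: Y2 =?= N.
Bind Y2 := N; substituting into the one remaining equation that mentions Y2 gives: g(wrap(wrap(V))) =?= g(wrap(N)).
Decompose wrap/1: V =?= 2.
Bind V := 2; substituting into the remaining equation gives: g(wrap(wrap(2))) =?= g(wrap(N)).
Decompose g/1: wrap(wrap(2)) =?= wrap(N).
Decompose wrap/1: wrap(2) =?= N.
Bind N := wrap(2). Substituting into the earlier binding gives Y2 := wrap(2).
Applying the MGU to either side gives tup(g(g(wrap(2))),wrap(2),g(wrap(wrap(2)))).

tup(g(g(wrap(2))),wrap(2),g(wrap(wrap(2))))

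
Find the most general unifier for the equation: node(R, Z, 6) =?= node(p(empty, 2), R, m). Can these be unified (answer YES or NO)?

NO

Decompose node/3: R =?= p(empty, 2),  Z =?= R,  6 =?= m.
Bind R := p(empty, 2); substituting into the one remaining equation that mentions R gives: Z =?= p(empty, 2).
Bind Z := p(empty, 2); no other remaining equation mentions Z.
Clash: constants 6 and m differ; no unifier exists.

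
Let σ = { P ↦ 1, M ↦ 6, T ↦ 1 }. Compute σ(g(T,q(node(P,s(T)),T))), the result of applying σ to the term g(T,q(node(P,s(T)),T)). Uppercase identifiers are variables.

g(1,q(node(1,s(1)),1))

Replace each occurrence of P with 1.
Replace each occurrence of T with 1.
Result: g(1,q(node(1,s(1)),1)).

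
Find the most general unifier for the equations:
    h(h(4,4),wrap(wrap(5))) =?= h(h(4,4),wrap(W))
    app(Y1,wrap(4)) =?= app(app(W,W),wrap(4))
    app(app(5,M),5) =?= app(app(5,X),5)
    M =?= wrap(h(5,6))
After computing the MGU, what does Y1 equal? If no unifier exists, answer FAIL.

app(wrap(5),wrap(5))

Decompose h/2: h(4,4) =?= h(4,4),  wrap(wrap(5)) =?= wrap(W).
Delete trivial equation h(4,4) =?= h(4,4).
Decompose wrap/1: wrap(5) =?= W.
Bind W := wrap(5); substituting into the one remaining equation that mentions W gives: app(Y1,wrap(4)) =?= app(app(wrap(5),wrap(5)),wrap(4)).
Decompose app/2: Y1 =?= app(wrap(5),wrap(5)),  wrap(4) =?= wrap(4).
Bind Y1 := app(wrap(5),wrap(5)); no other remaining equation mentions Y1.
Delete trivial equation wrap(4) =?= wrap(4).
Decompose app/2: app(5,M) =?= app(5,X),  5 =?= 5.
Decompose app/2: 5 =?= 5,  M =?= X.
Delete trivial equation 5 =?= 5.
Bind M := X; substituting into the one remaining equation that mentions M gives: X =?= wrap(h(5,6)).
Delete trivial equation 5 =?= 5.
Bind X := wrap(h(5,6)). Substituting into the earlier binding gives M := wrap(h(5,6)).
MGU = { W -> wrap(5), Y1 -> app(wrap(5),wrap(5)), M -> wrap(h(5,6)), X -> wrap(h(5,6)) }, so Y1 -> app(wrap(5),wrap(5)).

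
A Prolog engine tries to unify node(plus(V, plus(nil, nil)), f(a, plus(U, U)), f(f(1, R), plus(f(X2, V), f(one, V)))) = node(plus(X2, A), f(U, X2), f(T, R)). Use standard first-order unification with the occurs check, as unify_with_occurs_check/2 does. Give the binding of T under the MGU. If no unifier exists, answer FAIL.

f(1, plus(f(plus(a, a), plus(a, a)), f(one, plus(a, a))))

Decompose node/3: plus(V, plus(nil, nil)) = plus(X2, A),  f(a, plus(U, U)) = f(U, X2),  f(f(1, R), plus(f(X2, V), f(one, V))) = f(T, R).
Decompose plus/2: V = X2,  plus(nil, nil) = A.
Bind V := X2; substituting into the one remaining equation that mentions V gives: f(f(1, R), plus(f(X2, X2), f(one, X2))) = f(T, R).
Bind A := plus(nil, nil); no other remaining equation mentions A.
Decompose f/2: a = U,  plus(U, U) = X2.
Bind U := a; substituting into the one remaining equation that mentions U gives: plus(a, a) = X2.
Bind X2 := plus(a, a); substituting into the remaining equation gives: f(f(1, R), plus(f(plus(a, a), plus(a, a)), f(one, plus(a, a)))) = f(T, R). Substituting into the earlier binding gives V := plus(a, a).
Decompose f/2: f(1, R) = T,  plus(f(plus(a, a), plus(a, a)), f(one, plus(a, a))) = R.
Bind T := f(1, R); no other remaining equation mentions T.
Bind R := plus(f(plus(a, a), plus(a, a)), f(one, plus(a, a))). Substituting into the earlier binding gives T := f(1, plus(f(plus(a, a), plus(a, a)), f(one, plus(a, a)))).
MGU = { V = plus(a, a), A = plus(nil, nil), U = a, X2 = plus(a, a), T = f(1, plus(f(plus(a, a), plus(a, a)), f(one, plus(a, a)))), R = plus(f(plus(a, a), plus(a, a)), f(one, plus(a, a))) }, so T = f(1, plus(f(plus(a, a), plus(a, a)), f(one, plus(a, a)))).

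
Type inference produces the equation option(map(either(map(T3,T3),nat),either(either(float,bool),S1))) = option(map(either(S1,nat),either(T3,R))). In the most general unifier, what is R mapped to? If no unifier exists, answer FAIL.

map(either(float,bool),either(float,bool))

Decompose option/1: map(either(map(T3,T3),nat),either(either(float,bool),S1)) = map(either(S1,nat),either(T3,R)).
Decompose map/2: either(map(T3,T3),nat) = either(S1,nat),  either(either(float,bool),S1) = either(T3,R).
Decompose either/2: map(T3,T3) = S1,  nat = nat.
Bind S1 := map(T3,T3); substituting into the one remaining equation that mentions S1 gives: either(either(float,bool),map(T3,T3)) = either(T3,R).
Delete trivial equation nat = nat.
Decompose either/2: either(float,bool) = T3,  map(T3,T3) = R.
Bind T3 := either(float,bool); substituting into the remaining equation gives: map(either(float,bool),either(float,bool)) = R. Substituting into the earlier binding gives S1 := map(either(float,bool),either(float,bool)).
Bind R := map(either(float,bool),either(float,bool)).
MGU = { S1 := map(either(float,bool),either(float,bool)), T3 := either(float,bool), R := map(either(float,bool),either(float,bool)) }, so R := map(either(float,bool),either(float,bool)).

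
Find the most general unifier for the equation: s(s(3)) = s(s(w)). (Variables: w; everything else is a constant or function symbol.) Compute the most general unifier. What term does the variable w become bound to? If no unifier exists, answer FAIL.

3

Decompose s/1: s(3) = s(w).
Decompose s/1: 3 = w.
Bind w := 3.
MGU = { w ↦ 3 }, so w ↦ 3.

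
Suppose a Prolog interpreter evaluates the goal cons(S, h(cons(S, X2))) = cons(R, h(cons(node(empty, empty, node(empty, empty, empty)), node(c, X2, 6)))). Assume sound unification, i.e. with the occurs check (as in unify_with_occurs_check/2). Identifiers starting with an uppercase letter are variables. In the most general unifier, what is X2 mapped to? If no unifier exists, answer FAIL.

Decompose cons/2: S = R,  h(cons(S, X2)) = h(cons(node(empty, empty, node(empty, empty, empty)), node(c, X2, 6))).
Bind S := R; substituting into the remaining equation gives: h(cons(R, X2)) = h(cons(node(empty, empty, node(empty, empty, empty)), node(c, X2, 6))).
Decompose h/1: cons(R, X2) = cons(node(empty, empty, node(empty, empty, empty)), node(c, X2, 6)).
Decompose cons/2: R = node(empty, empty, node(empty, empty, empty)),  X2 = node(c, X2, 6).
Bind R := node(empty, empty, node(empty, empty, empty)); no other remaining equation mentions R. Substituting into the earlier binding gives S := node(empty, empty, node(empty, empty, empty)).
Occurs check fails: X2 occurs in node(c, X2, 6); the equation X2 = node(c, X2, 6) has no finite solution.

FAIL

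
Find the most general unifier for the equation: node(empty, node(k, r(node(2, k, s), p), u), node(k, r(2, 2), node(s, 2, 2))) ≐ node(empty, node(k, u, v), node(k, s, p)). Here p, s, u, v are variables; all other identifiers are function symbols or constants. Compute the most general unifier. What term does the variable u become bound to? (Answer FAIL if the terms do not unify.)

r(node(2, k, r(2, 2)), node(r(2, 2), 2, 2))

Decompose node/3: empty ≐ empty,  node(k, r(node(2, k, s), p), u) ≐ node(k, u, v),  node(k, r(2, 2), node(s, 2, 2)) ≐ node(k, s, p).
Delete trivial equation empty ≐ empty.
Decompose node/3: k ≐ k,  r(node(2, k, s), p) ≐ u,  u ≐ v.
Delete trivial equation k ≐ k.
Bind u := r(node(2, k, s), p); substituting into the one remaining equation that mentions u gives: r(node(2, k, s), p) ≐ v.
Bind v := r(node(2, k, s), p); no other remaining equation mentions v.
Decompose node/3: k ≐ k,  r(2, 2) ≐ s,  node(s, 2, 2) ≐ p.
Delete trivial equation k ≐ k.
Bind s := r(2, 2); substituting into the remaining equation gives: node(r(2, 2), 2, 2) ≐ p. Substituting into the earlier bindings gives u := r(node(2, k, r(2, 2)), p), v := r(node(2, k, r(2, 2)), p).
Bind p := node(r(2, 2), 2, 2). Substituting into the earlier bindings gives u := r(node(2, k, r(2, 2)), node(r(2, 2), 2, 2)), v := r(node(2, k, r(2, 2)), node(r(2, 2), 2, 2)).
MGU = { u ↦ r(node(2, k, r(2, 2)), node(r(2, 2), 2, 2)), v ↦ r(node(2, k, r(2, 2)), node(r(2, 2), 2, 2)), s ↦ r(2, 2), p ↦ node(r(2, 2), 2, 2) }, so u ↦ r(node(2, k, r(2, 2)), node(r(2, 2), 2, 2)).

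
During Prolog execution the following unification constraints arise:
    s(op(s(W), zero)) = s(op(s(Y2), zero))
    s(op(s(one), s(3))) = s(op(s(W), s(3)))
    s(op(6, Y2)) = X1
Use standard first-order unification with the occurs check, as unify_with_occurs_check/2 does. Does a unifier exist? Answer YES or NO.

Decompose s/1: op(s(W), zero) = op(s(Y2), zero).
Decompose op/2: s(W) = s(Y2),  zero = zero.
Decompose s/1: W = Y2.
Bind W := Y2; substituting into the one remaining equation that mentions W gives: s(op(s(one), s(3))) = s(op(s(Y2), s(3))).
Delete trivial equation zero = zero.
Decompose s/1: op(s(one), s(3)) = op(s(Y2), s(3)).
Decompose op/2: s(one) = s(Y2),  s(3) = s(3).
Decompose s/1: one = Y2.
Bind Y2 := one; substituting into the one remaining equation that mentions Y2 gives: s(op(6, one)) = X1. Substituting into the earlier binding gives W := one.
Delete trivial equation s(3) = s(3).
Bind X1 := s(op(6, one)).
No equations remain and no clash or occurs-check failure arose, so a unifier exists.

YES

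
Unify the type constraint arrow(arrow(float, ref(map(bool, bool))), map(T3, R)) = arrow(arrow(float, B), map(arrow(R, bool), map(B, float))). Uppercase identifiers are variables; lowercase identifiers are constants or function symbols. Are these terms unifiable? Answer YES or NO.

YES

Decompose arrow/2: arrow(float, ref(map(bool, bool))) = arrow(float, B),  map(T3, R) = map(arrow(R, bool), map(B, float)).
Decompose arrow/2: float = float,  ref(map(bool, bool)) = B.
Delete trivial equation float = float.
Bind B := ref(map(bool, bool)); substituting into the remaining equation gives: map(T3, R) = map(arrow(R, bool), map(ref(map(bool, bool)), float)).
Decompose map/2: T3 = arrow(R, bool),  R = map(ref(map(bool, bool)), float).
Bind T3 := arrow(R, bool); no other remaining equation mentions T3.
Bind R := map(ref(map(bool, bool)), float). Substituting into the earlier binding gives T3 := arrow(map(ref(map(bool, bool)), float), bool).
No equations remain and no clash or occurs-check failure arose, so a unifier exists.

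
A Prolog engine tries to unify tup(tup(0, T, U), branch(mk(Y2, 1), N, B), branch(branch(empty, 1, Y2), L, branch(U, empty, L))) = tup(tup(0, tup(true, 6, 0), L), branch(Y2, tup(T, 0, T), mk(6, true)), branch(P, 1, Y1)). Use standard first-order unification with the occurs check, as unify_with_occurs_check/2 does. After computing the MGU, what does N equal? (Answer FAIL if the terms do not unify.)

Decompose tup/3: tup(0, T, U) = tup(0, tup(true, 6, 0), L),  branch(mk(Y2, 1), N, B) = branch(Y2, tup(T, 0, T), mk(6, true)),  branch(branch(empty, 1, Y2), L, branch(U, empty, L)) = branch(P, 1, Y1).
Decompose tup/3: 0 = 0,  T = tup(true, 6, 0),  U = L.
Delete trivial equation 0 = 0.
Bind T := tup(true, 6, 0); substituting into the one remaining equation that mentions T gives: branch(mk(Y2, 1), N, B) = branch(Y2, tup(tup(true, 6, 0), 0, tup(true, 6, 0)), mk(6, true)).
Bind U := L; substituting into the one remaining equation that mentions U gives: branch(branch(empty, 1, Y2), L, branch(L, empty, L)) = branch(P, 1, Y1).
Decompose branch/3: mk(Y2, 1) = Y2,  N = tup(tup(true, 6, 0), 0, tup(true, 6, 0)),  B = mk(6, true).
Occurs check fails: Y2 occurs in mk(Y2, 1); the equation Y2 = mk(Y2, 1) has no finite solution.

FAIL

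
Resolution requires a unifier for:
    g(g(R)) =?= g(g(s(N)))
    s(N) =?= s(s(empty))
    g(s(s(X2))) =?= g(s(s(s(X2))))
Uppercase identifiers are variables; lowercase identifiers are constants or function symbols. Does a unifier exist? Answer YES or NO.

Decompose g/1: g(R) =?= g(s(N)).
Decompose g/1: R =?= s(N).
Bind R := s(N); no other remaining equation mentions R.
Decompose s/1: N =?= s(empty).
Bind N := s(empty); no other remaining equation mentions N. Substituting into the earlier binding gives R := s(s(empty)).
Decompose g/1: s(s(X2)) =?= s(s(s(X2))).
Decompose s/1: s(X2) =?= s(s(X2)).
Decompose s/1: X2 =?= s(X2).
Occurs check fails: X2 occurs in s(X2); the equation X2 =?= s(X2) has no finite solution.

NO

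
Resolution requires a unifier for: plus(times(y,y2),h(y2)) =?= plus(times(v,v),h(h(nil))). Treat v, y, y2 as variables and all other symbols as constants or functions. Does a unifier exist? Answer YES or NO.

Decompose plus/2: times(y,y2) =?= times(v,v),  h(y2) =?= h(h(nil)).
Decompose times/2: y =?= v,  y2 =?= v.
Bind y := v; no other remaining equation mentions y.
Bind y2 := v; substituting into the remaining equation gives: h(v) =?= h(h(nil)).
Decompose h/1: v =?= h(nil).
Bind v := h(nil). Substituting into the earlier bindings gives y := h(nil), y2 := h(nil).
No equations remain and no clash or occurs-check failure arose, so a unifier exists.

YES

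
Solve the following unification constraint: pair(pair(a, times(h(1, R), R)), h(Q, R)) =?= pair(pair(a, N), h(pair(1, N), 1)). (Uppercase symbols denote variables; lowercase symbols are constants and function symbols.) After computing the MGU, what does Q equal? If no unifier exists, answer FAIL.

pair(1, times(h(1, 1), 1))

Decompose pair/2: pair(a, times(h(1, R), R)) =?= pair(a, N),  h(Q, R) =?= h(pair(1, N), 1).
Decompose pair/2: a =?= a,  times(h(1, R), R) =?= N.
Delete trivial equation a =?= a.
Bind N := times(h(1, R), R); substituting into the remaining equation gives: h(Q, R) =?= h(pair(1, times(h(1, R), R)), 1).
Decompose h/2: Q =?= pair(1, times(h(1, R), R)),  R =?= 1.
Bind Q := pair(1, times(h(1, R), R)); no other remaining equation mentions Q.
Bind R := 1. Substituting into the earlier bindings gives N := times(h(1, 1), 1), Q := pair(1, times(h(1, 1), 1)).
MGU = { N ↦ times(h(1, 1), 1), Q ↦ pair(1, times(h(1, 1), 1)), R ↦ 1 }, so Q ↦ pair(1, times(h(1, 1), 1)).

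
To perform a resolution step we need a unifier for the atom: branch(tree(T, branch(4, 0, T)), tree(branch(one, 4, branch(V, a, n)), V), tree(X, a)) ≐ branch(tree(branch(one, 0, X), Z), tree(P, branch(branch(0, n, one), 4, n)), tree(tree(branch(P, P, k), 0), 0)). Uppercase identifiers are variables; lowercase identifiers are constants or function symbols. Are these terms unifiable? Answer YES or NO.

NO

Decompose branch/3: tree(T, branch(4, 0, T)) ≐ tree(branch(one, 0, X), Z),  tree(branch(one, 4, branch(V, a, n)), V) ≐ tree(P, branch(branch(0, n, one), 4, n)),  tree(X, a) ≐ tree(tree(branch(P, P, k), 0), 0).
Decompose tree/2: T ≐ branch(one, 0, X),  branch(4, 0, T) ≐ Z.
Bind T := branch(one, 0, X); substituting into the one remaining equation that mentions T gives: branch(4, 0, branch(one, 0, X)) ≐ Z.
Bind Z := branch(4, 0, branch(one, 0, X)); no other remaining equation mentions Z.
Decompose tree/2: branch(one, 4, branch(V, a, n)) ≐ P,  V ≐ branch(branch(0, n, one), 4, n).
Bind P := branch(one, 4, branch(V, a, n)); substituting into the one remaining equation that mentions P gives: tree(X, a) ≐ tree(tree(branch(branch(one, 4, branch(V, a, n)), branch(one, 4, branch(V, a, n)), k), 0), 0).
Bind V := branch(branch(0, n, one), 4, n); substituting into the remaining equation gives: tree(X, a) ≐ tree(tree(branch(branch(one, 4, branch(branch(branch(0, n, one), 4, n), a, n)), branch(one, 4, branch(branch(branch(0, n, one), 4, n), a, n)), k), 0), 0). Substituting into the earlier binding gives P := branch(one, 4, branch(branch(branch(0, n, one), 4, n), a, n)).
Decompose tree/2: X ≐ tree(branch(branch(one, 4, branch(branch(branch(0, n, one), 4, n), a, n)), branch(one, 4, branch(branch(branch(0, n, one), 4, n), a, n)), k), 0),  a ≐ 0.
Bind X := tree(branch(branch(one, 4, branch(branch(branch(0, n, one), 4, n), a, n)), branch(one, 4, branch(branch(branch(0, n, one), 4, n), a, n)), k), 0); no other remaining equation mentions X. Substituting into the earlier bindings gives T := branch(one, 0, tree(branch(branch(one, 4, branch(branch(branch(0, n, one), 4, n), a, n)), branch(one, 4, branch(branch(branch(0, n, one), 4, n), a, n)), k), 0)), Z := branch(4, 0, branch(one, 0, tree(branch(branch(one, 4, branch(branch(branch(0, n, one), 4, n), a, n)), branch(one, 4, branch(branch(branch(0, n, one), 4, n), a, n)), k), 0))).
Clash: constants a and 0 differ; no unifier exists.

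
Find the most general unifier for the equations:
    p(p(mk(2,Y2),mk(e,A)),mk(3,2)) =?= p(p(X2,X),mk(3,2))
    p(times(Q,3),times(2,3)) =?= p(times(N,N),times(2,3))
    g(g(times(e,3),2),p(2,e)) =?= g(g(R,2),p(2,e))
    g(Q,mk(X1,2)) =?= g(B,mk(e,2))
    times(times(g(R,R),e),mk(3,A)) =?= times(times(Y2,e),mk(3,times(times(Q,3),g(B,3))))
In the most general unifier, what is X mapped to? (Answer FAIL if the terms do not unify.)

mk(e,times(times(3,3),g(3,3)))

Decompose p/2: p(mk(2,Y2),mk(e,A)) =?= p(X2,X),  mk(3,2) =?= mk(3,2).
Decompose p/2: mk(2,Y2) =?= X2,  mk(e,A) =?= X.
Bind X2 := mk(2,Y2); no other remaining equation mentions X2.
Bind X := mk(e,A); no other remaining equation mentions X.
Delete trivial equation mk(3,2) =?= mk(3,2).
Decompose p/2: times(Q,3) =?= times(N,N),  times(2,3) =?= times(2,3).
Decompose times/2: Q =?= N,  3 =?= N.
Bind Q := N; substituting into the 2 remaining equations that mention Q gives: g(N,mk(X1,2)) =?= g(B,mk(e,2)),  times(times(g(R,R),e),mk(3,A)) =?= times(times(Y2,e),mk(3,times(times(N,3),g(B,3)))).
Bind N := 3; substituting into the 2 remaining equations that mention N gives: g(3,mk(X1,2)) =?= g(B,mk(e,2)),  times(times(g(R,R),e),mk(3,A)) =?= times(times(Y2,e),mk(3,times(times(3,3),g(B,3)))). Substituting into the earlier binding gives Q := 3.
Delete trivial equation times(2,3) =?= times(2,3).
Decompose g/2: g(times(e,3),2) =?= g(R,2),  p(2,e) =?= p(2,e).
Decompose g/2: times(e,3) =?= R,  2 =?= 2.
Bind R := times(e,3); substituting into the one remaining equation that mentions R gives: times(times(g(times(e,3),times(e,3)),e),mk(3,A)) =?= times(times(Y2,e),mk(3,times(times(3,3),g(B,3)))).
Delete trivial equation 2 =?= 2.
Delete trivial equation p(2,e) =?= p(2,e).
Decompose g/2: 3 =?= B,  mk(X1,2) =?= mk(e,2).
Bind B := 3; substituting into the one remaining equation that mentions B gives: times(times(g(times(e,3),times(e,3)),e),mk(3,A)) =?= times(times(Y2,e),mk(3,times(times(3,3),g(3,3)))).
Decompose mk/2: X1 =?= e,  2 =?= 2.
Bind X1 := e; no other remaining equation mentions X1.
Delete trivial equation 2 =?= 2.
Decompose times/2: times(g(times(e,3),times(e,3)),e) =?= times(Y2,e),  mk(3,A) =?= mk(3,times(times(3,3),g(3,3))).
Decompose times/2: g(times(e,3),times(e,3)) =?= Y2,  e =?= e.
Bind Y2 := g(times(e,3),times(e,3)); no other remaining equation mentions Y2. Substituting into the earlier binding gives X2 := mk(2,g(times(e,3),times(e,3))).
Delete trivial equation e =?= e.
Decompose mk/2: 3 =?= 3,  A =?= times(times(3,3),g(3,3)).
Delete trivial equation 3 =?= 3.
Bind A := times(times(3,3),g(3,3)). Substituting into the earlier binding gives X := mk(e,times(times(3,3),g(3,3))).
MGU = { X2 ↦ mk(2,g(times(e,3),times(e,3))), X ↦ mk(e,times(times(3,3),g(3,3))), Q ↦ 3, N ↦ 3, R ↦ times(e,3), B ↦ 3, X1 ↦ e, Y2 ↦ g(times(e,3),times(e,3)), A ↦ times(times(3,3),g(3,3)) }, so X ↦ mk(e,times(times(3,3),g(3,3))).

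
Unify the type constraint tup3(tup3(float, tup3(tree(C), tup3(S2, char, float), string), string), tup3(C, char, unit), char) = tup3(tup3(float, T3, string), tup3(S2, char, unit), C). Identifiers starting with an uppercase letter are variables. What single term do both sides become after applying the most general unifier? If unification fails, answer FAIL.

tup3(tup3(float, tup3(tree(char), tup3(char, char, float), string), string), tup3(char, char, unit), char)

Decompose tup3/3: tup3(float, tup3(tree(C), tup3(S2, char, float), string), string) = tup3(float, T3, string),  tup3(C, char, unit) = tup3(S2, char, unit),  char = C.
Decompose tup3/3: float = float,  tup3(tree(C), tup3(S2, char, float), string) = T3,  string = string.
Delete trivial equation float = float.
Bind T3 := tup3(tree(C), tup3(S2, char, float), string); no other remaining equation mentions T3.
Delete trivial equation string = string.
Decompose tup3/3: C = S2,  char = char,  unit = unit.
Bind C := S2; substituting into the one remaining equation that mentions C gives: char = S2. Substituting into the earlier binding gives T3 := tup3(tree(S2), tup3(S2, char, float), string).
Delete trivial equation char = char.
Delete trivial equation unit = unit.
Bind S2 := char. Substituting into the earlier bindings gives T3 := tup3(tree(char), tup3(char, char, float), string), C := char.
Applying the MGU to either side gives tup3(tup3(float, tup3(tree(char), tup3(char, char, float), string), string), tup3(char, char, unit), char).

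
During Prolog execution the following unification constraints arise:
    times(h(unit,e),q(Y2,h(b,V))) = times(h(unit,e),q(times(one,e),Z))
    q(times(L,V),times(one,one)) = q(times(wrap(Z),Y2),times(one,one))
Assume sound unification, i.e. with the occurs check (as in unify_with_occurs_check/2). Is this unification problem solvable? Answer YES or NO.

YES

Decompose times/2: h(unit,e) = h(unit,e),  q(Y2,h(b,V)) = q(times(one,e),Z).
Delete trivial equation h(unit,e) = h(unit,e).
Decompose q/2: Y2 = times(one,e),  h(b,V) = Z.
Bind Y2 := times(one,e); substituting into the one remaining equation that mentions Y2 gives: q(times(L,V),times(one,one)) = q(times(wrap(Z),times(one,e)),times(one,one)).
Bind Z := h(b,V); substituting into the remaining equation gives: q(times(L,V),times(one,one)) = q(times(wrap(h(b,V)),times(one,e)),times(one,one)).
Decompose q/2: times(L,V) = times(wrap(h(b,V)),times(one,e)),  times(one,one) = times(one,one).
Decompose times/2: L = wrap(h(b,V)),  V = times(one,e).
Bind L := wrap(h(b,V)); no other remaining equation mentions L.
Bind V := times(one,e); no other remaining equation mentions V. Substituting into the earlier bindings gives Z := h(b,times(one,e)), L := wrap(h(b,times(one,e))).
Delete trivial equation times(one,one) = times(one,one).
No equations remain and no clash or occurs-check failure arose, so a unifier exists.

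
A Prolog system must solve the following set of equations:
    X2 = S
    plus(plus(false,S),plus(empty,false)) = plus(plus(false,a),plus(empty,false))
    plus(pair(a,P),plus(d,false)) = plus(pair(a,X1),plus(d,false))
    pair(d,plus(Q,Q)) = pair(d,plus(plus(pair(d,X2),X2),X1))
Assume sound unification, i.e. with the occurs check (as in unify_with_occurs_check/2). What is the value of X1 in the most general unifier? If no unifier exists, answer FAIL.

Bind X2 := S; substituting into the one remaining equation that mentions X2 gives: pair(d,plus(Q,Q)) = pair(d,plus(plus(pair(d,S),S),X1)).
Decompose plus/2: plus(false,S) = plus(false,a),  plus(empty,false) = plus(empty,false).
Decompose plus/2: false = false,  S = a.
Delete trivial equation false = false.
Bind S := a; substituting into the one remaining equation that mentions S gives: pair(d,plus(Q,Q)) = pair(d,plus(plus(pair(d,a),a),X1)). Substituting into the earlier binding gives X2 := a.
Delete trivial equation plus(empty,false) = plus(empty,false).
Decompose plus/2: pair(a,P) = pair(a,X1),  plus(d,false) = plus(d,false).
Decompose pair/2: a = a,  P = X1.
Delete trivial equation a = a.
Bind P := X1; no other remaining equation mentions P.
Delete trivial equation plus(d,false) = plus(d,false).
Decompose pair/2: d = d,  plus(Q,Q) = plus(plus(pair(d,a),a),X1).
Delete trivial equation d = d.
Decompose plus/2: Q = plus(pair(d,a),a),  Q = X1.
Bind Q := plus(pair(d,a),a); substituting into the remaining equation gives: plus(pair(d,a),a) = X1.
Bind X1 := plus(pair(d,a),a). Substituting into the earlier binding gives P := plus(pair(d,a),a).
MGU = { X2 = a, S = a, P = plus(pair(d,a),a), Q = plus(pair(d,a),a), X1 = plus(pair(d,a),a) }, so X1 = plus(pair(d,a),a).

plus(pair(d,a),a)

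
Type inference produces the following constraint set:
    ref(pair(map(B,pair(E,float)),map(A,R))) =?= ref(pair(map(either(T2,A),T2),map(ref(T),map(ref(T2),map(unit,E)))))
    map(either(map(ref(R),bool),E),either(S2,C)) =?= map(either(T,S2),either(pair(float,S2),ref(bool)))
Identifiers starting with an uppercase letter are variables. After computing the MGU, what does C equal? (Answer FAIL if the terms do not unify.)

FAIL

Decompose ref/1: pair(map(B,pair(E,float)),map(A,R)) =?= pair(map(either(T2,A),T2),map(ref(T),map(ref(T2),map(unit,E)))).
Decompose pair/2: map(B,pair(E,float)) =?= map(either(T2,A),T2),  map(A,R) =?= map(ref(T),map(ref(T2),map(unit,E))).
Decompose map/2: B =?= either(T2,A),  pair(E,float) =?= T2.
Bind B := either(T2,A); no other remaining equation mentions B.
Bind T2 := pair(E,float); substituting into the one remaining equation that mentions T2 gives: map(A,R) =?= map(ref(T),map(ref(pair(E,float)),map(unit,E))). Substituting into the earlier binding gives B := either(pair(E,float),A).
Decompose map/2: A =?= ref(T),  R =?= map(ref(pair(E,float)),map(unit,E)).
Bind A := ref(T); no other remaining equation mentions A. Substituting into the earlier binding gives B := either(pair(E,float),ref(T)).
Bind R := map(ref(pair(E,float)),map(unit,E)); substituting into the remaining equation gives: map(either(map(ref(map(ref(pair(E,float)),map(unit,E))),bool),E),either(S2,C)) =?= map(either(T,S2),either(pair(float,S2),ref(bool))).
Decompose map/2: either(map(ref(map(ref(pair(E,float)),map(unit,E))),bool),E) =?= either(T,S2),  either(S2,C) =?= either(pair(float,S2),ref(bool)).
Decompose either/2: map(ref(map(ref(pair(E,float)),map(unit,E))),bool) =?= T,  E =?= S2.
Bind T := map(ref(map(ref(pair(E,float)),map(unit,E))),bool); no other remaining equation mentions T. Substituting into the earlier bindings gives B := either(pair(E,float),ref(map(ref(map(ref(pair(E,float)),map(unit,E))),bool))), A := ref(map(ref(map(ref(pair(E,float)),map(unit,E))),bool)).
Bind E := S2; no other remaining equation mentions E. Substituting into the earlier bindings gives B := either(pair(S2,float),ref(map(ref(map(ref(pair(S2,float)),map(unit,S2))),bool))), T2 := pair(S2,float), A := ref(map(ref(map(ref(pair(S2,float)),map(unit,S2))),bool)), R := map(ref(pair(S2,float)),map(unit,S2)), T := map(ref(map(ref(pair(S2,float)),map(unit,S2))),bool).
Decompose either/2: S2 =?= pair(float,S2),  C =?= ref(bool).
Occurs check fails: S2 occurs in pair(float,S2); the equation S2 =?= pair(float,S2) has no finite solution.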